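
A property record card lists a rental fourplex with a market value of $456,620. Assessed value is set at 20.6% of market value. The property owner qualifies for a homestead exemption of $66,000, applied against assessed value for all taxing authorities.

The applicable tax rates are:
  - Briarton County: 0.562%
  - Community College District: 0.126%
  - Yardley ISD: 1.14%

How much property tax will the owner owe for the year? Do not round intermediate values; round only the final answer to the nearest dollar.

$513

Assessed value = $456,620 × 0.206 = $94,063.72
Taxable value = $94,063.72 − $66,000 = $28,063.72
Briarton County: $28,063.72 × 0.00562 = $157.7181064
Community College District: $28,063.72 × 0.00126 = $35.3602872
Yardley ISD: $28,063.72 × 0.0114 = $319.926408
Total = $157.7181064 + $35.3602872 + $319.926408 = $513.0048016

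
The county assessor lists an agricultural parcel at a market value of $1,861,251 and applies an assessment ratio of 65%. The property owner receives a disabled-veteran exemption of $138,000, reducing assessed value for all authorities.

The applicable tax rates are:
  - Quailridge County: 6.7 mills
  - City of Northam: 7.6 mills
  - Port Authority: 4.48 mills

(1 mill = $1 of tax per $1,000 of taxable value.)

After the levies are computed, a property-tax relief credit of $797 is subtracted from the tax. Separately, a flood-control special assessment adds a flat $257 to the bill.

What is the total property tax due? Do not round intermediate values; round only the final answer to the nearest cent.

Assessed value = $1,861,251 × 0.65 = $1,209,813.15
Taxable value = $1,209,813.15 − $138,000 = $1,071,813.15
Quailridge County: $1,071,813.15 × 0.0067 = $7,181.148105
City of Northam: $1,071,813.15 × 0.0076 = $8,145.77994
Port Authority: $1,071,813.15 × 0.00448 = $4,801.722912
Levies subtotal = $20,128.650957
After credit = $20,128.650957 − $797 = $19,331.650957
Total = $19,331.650957 + $257 = $19,588.650957

$19,588.65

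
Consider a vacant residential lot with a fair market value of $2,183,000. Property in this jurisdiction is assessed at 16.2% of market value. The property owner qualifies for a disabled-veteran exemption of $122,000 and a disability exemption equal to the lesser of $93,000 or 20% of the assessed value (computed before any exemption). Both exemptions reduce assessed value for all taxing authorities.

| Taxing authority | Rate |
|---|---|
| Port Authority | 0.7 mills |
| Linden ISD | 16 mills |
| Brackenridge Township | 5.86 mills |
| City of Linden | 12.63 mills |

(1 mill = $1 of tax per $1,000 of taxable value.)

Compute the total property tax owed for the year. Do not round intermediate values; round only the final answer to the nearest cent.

Assessed value = $2,183,000 × 0.162 = $353,646
Disability exemption = min($93,000, 20% × $353,646) = min($93,000, $70,729.2) = $70,729.2 (percentage binds)
Taxable value = $353,646 − $122,000 − $70,729.2 = $160,916.8
Port Authority: $160,916.8 × 0.0007 = $112.64176
Linden ISD: $160,916.8 × 0.016 = $2,574.6688
Brackenridge Township: $160,916.8 × 0.00586 = $942.972448
City of Linden: $160,916.8 × 0.01263 = $2,032.379184
Total = $5,662.662192

$5,662.66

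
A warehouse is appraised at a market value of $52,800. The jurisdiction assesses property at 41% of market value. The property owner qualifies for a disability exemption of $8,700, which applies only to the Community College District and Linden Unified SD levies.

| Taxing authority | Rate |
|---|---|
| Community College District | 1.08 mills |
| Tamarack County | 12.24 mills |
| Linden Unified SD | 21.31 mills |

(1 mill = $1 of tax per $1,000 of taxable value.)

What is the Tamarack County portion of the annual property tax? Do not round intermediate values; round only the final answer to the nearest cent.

Assessed value = $52,800 × 0.41 = $21,648
Tamarack County taxable value = $21,648 (exemption does not apply)
Tamarack County levy = $21,648 × 0.01224 = $264.97152

$264.97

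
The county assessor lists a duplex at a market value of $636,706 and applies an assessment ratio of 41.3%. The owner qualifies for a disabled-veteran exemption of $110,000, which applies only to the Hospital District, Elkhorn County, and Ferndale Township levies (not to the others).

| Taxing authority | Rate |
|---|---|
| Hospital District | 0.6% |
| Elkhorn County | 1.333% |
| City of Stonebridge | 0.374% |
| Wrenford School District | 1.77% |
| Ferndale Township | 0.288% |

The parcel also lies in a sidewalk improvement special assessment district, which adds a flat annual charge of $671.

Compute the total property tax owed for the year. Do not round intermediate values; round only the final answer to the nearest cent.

$9,706.09

Assessed value = $636,706 × 0.413 = $262,959.578
Hospital District: ($262,959.578 − $110,000) × 0.006 = $152,959.578 × 0.006 = $917.757468
Elkhorn County: ($262,959.578 − $110,000) × 0.01333 = $152,959.578 × 0.01333 = $2,038.95117474
City of Stonebridge: $262,959.578 × 0.00374 = $983.46882172
Wrenford School District: $262,959.578 × 0.0177 = $4,654.3845306
Ferndale Township: ($262,959.578 − $110,000) × 0.00288 = $152,959.578 × 0.00288 = $440.52358464
Levies subtotal = $9,035.0855797
Total = $9,035.0855797 + $671 = $9,706.0855797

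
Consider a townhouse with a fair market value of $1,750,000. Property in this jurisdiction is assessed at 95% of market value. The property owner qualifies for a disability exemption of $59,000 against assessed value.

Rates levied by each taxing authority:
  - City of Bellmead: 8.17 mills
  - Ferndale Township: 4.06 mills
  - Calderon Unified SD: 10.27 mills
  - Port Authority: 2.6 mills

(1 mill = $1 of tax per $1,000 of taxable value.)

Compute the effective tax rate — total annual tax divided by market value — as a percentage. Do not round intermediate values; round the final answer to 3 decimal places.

Assessed value = $1,750,000 × 0.95 = $1,662,500
Taxable value = $1,662,500 − $59,000 = $1,603,500
City of Bellmead: $1,603,500 × 0.00817 = $13,100.595
Ferndale Township: $1,603,500 × 0.00406 = $6,510.21
Calderon Unified SD: $1,603,500 × 0.01027 = $16,467.945
Port Authority: $1,603,500 × 0.0026 = $4,169.1
Total tax = $40,247.85
Effective rate = $40,247.85 ÷ $1,750,000 = 2.300% of market value

2.300%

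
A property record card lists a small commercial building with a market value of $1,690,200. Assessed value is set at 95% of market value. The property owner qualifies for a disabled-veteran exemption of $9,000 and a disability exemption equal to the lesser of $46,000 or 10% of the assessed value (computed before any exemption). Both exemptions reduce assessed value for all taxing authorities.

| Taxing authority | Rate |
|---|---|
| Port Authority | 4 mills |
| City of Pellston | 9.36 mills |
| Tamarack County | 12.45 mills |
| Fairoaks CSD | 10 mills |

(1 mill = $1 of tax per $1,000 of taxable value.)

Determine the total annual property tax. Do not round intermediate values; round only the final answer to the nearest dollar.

$55,530

Assessed value = $1,690,200 × 0.95 = $1,605,690
Disability exemption = min($46,000, 10% × $1,605,690) = min($46,000, $160,569) = $46,000 (dollar cap binds)
Taxable value = $1,605,690 − $9,000 − $46,000 = $1,550,690
Port Authority: $1,550,690 × 0.004 = $6,202.76
City of Pellston: $1,550,690 × 0.00936 = $14,514.4584
Tamarack County: $1,550,690 × 0.01245 = $19,306.0905
Fairoaks CSD: $1,550,690 × 0.01 = $15,506.9
Total = $55,530.2089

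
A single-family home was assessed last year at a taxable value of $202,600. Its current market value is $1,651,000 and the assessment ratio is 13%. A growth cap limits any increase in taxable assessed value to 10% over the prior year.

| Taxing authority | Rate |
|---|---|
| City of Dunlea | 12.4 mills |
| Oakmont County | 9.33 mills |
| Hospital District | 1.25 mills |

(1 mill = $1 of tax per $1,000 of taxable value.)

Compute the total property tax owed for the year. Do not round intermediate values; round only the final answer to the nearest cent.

Uncapped assessed value = $1,651,000 × 0.13 = $214,630
Cap limit = $202,600 × 1.1 = $222,860
Taxable assessed value = min($214,630, $222,860) = $214,630 (cap does not bind)
City of Dunlea: $214,630 × 0.0124 = $2,661.412
Oakmont County: $214,630 × 0.00933 = $2,002.4979
Hospital District: $214,630 × 0.00125 = $268.2875
Total = $4,932.1974

$4,932.20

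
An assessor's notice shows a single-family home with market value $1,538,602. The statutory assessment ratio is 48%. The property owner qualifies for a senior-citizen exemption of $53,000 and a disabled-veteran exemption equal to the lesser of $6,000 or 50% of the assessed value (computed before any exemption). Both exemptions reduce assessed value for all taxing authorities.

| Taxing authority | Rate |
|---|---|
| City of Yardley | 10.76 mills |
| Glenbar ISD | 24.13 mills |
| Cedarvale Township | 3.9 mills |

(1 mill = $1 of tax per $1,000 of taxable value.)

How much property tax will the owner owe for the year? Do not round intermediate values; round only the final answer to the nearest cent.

Assessed value = $1,538,602 × 0.48 = $738,528.96
Disabled-veteran exemption = min($6,000, 50% × $738,528.96) = min($6,000, $369,264.48) = $6,000 (dollar cap binds)
Taxable value = $738,528.96 − $53,000 − $6,000 = $679,528.96
City of Yardley: $679,528.96 × 0.01076 = $7,311.7316096
Glenbar ISD: $679,528.96 × 0.02413 = $16,397.0338048
Cedarvale Township: $679,528.96 × 0.0039 = $2,650.162944
Total = $26,358.9283584

$26,358.93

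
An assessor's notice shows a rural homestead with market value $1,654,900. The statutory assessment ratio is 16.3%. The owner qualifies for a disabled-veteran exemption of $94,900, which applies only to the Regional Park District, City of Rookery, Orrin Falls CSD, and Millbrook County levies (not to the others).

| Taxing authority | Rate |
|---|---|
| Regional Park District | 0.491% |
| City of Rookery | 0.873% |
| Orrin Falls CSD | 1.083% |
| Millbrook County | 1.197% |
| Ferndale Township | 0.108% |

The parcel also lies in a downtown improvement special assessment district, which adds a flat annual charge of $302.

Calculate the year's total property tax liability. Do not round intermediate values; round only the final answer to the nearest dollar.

$6,965

Assessed value = $1,654,900 × 0.163 = $269,748.7
Regional Park District: ($269,748.7 − $94,900) × 0.00491 = $174,848.7 × 0.00491 = $858.507117
City of Rookery: ($269,748.7 − $94,900) × 0.00873 = $174,848.7 × 0.00873 = $1,526.429151
Orrin Falls CSD: ($269,748.7 − $94,900) × 0.01083 = $174,848.7 × 0.01083 = $1,893.611421
Millbrook County: ($269,748.7 − $94,900) × 0.01197 = $174,848.7 × 0.01197 = $2,092.938939
Ferndale Township: $269,748.7 × 0.00108 = $291.328596
Levies subtotal = $6,662.815224
Total = $6,662.815224 + $302 = $6,964.815224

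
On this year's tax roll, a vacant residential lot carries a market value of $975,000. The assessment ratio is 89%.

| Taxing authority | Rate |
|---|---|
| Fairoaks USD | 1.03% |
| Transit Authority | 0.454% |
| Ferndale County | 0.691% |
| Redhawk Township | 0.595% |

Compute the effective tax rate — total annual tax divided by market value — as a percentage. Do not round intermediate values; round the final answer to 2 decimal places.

Assessed value = $975,000 × 0.89 = $867,750
Fairoaks USD: $867,750 × 0.0103 = $8,937.825
Transit Authority: $867,750 × 0.00454 = $3,939.585
Ferndale County: $867,750 × 0.00691 = $5,996.1525
Redhawk Township: $867,750 × 0.00595 = $5,163.1125
Total tax = $24,036.675
Effective rate = $24,036.675 ÷ $975,000 = 2.47% of market value

2.47%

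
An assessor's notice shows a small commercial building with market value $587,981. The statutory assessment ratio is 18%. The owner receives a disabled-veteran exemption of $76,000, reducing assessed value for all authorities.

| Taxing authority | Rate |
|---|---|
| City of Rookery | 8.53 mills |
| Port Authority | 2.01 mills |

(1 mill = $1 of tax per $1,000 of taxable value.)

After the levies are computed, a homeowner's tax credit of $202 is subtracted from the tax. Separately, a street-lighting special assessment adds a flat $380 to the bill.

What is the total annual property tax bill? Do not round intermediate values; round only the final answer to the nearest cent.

$492.48

Assessed value = $587,981 × 0.18 = $105,836.58
Taxable value = $105,836.58 − $76,000 = $29,836.58
City of Rookery: $29,836.58 × 0.00853 = $254.5060274
Port Authority: $29,836.58 × 0.00201 = $59.9715258
Levies subtotal = $314.4775532
After credit = $314.4775532 − $202 = $112.4775532
Total = $112.4775532 + $380 = $492.4775532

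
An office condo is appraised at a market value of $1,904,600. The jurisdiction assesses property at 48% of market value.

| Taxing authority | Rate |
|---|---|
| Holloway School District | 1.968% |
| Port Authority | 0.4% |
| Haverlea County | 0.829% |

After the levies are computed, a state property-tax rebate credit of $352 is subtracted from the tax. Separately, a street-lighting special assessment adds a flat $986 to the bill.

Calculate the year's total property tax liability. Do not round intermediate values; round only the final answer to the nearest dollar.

Assessed value = $1,904,600 × 0.48 = $914,208
Holloway School District: $914,208 × 0.01968 = $17,991.61344
Port Authority: $914,208 × 0.004 = $3,656.832
Haverlea County: $914,208 × 0.00829 = $7,578.78432
Levies subtotal = $29,227.22976
After credit = $29,227.22976 − $352 = $28,875.22976
Total = $28,875.22976 + $986 = $29,861.22976

$29,861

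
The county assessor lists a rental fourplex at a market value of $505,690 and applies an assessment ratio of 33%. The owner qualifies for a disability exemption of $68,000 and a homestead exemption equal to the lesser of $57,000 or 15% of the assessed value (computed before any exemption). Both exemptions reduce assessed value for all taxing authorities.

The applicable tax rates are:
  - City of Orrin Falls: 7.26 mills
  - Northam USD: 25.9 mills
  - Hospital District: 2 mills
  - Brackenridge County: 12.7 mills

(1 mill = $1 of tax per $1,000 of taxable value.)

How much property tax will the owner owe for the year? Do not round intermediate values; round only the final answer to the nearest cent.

Assessed value = $505,690 × 0.33 = $166,877.7
Homestead exemption = min($57,000, 15% × $166,877.7) = min($57,000, $25,031.655) = $25,031.655 (percentage binds)
Taxable value = $166,877.7 − $68,000 − $25,031.655 = $73,846.045
City of Orrin Falls: $73,846.045 × 0.00726 = $536.1222867
Northam USD: $73,846.045 × 0.0259 = $1,912.6125655
Hospital District: $73,846.045 × 0.002 = $147.69209
Brackenridge County: $73,846.045 × 0.0127 = $937.8447715
Total = $3,534.2717137

$3,534.27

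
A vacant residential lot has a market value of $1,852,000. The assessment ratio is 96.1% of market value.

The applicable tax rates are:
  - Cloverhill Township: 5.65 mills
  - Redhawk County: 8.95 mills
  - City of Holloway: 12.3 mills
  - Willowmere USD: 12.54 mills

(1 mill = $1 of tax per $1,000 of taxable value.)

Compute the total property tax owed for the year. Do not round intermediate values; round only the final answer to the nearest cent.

$70,194.21

Assessed value = $1,852,000 × 0.961 = $1,779,772
Cloverhill Township: $1,779,772 × 0.00565 = $10,055.7118
Redhawk County: $1,779,772 × 0.00895 = $15,928.9594
City of Holloway: $1,779,772 × 0.0123 = $21,891.1956
Willowmere USD: $1,779,772 × 0.01254 = $22,318.34088
Total = $10,055.7118 + $15,928.9594 + $21,891.1956 + $22,318.34088 = $70,194.20768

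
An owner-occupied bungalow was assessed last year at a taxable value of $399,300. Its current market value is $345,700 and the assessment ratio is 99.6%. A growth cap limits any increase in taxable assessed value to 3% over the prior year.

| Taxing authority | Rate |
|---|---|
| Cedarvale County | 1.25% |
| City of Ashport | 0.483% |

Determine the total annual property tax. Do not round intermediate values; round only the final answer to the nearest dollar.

$5,967

Uncapped assessed value = $345,700 × 0.996 = $344,317.2
Cap limit = $399,300 × 1.03 = $411,279
Taxable assessed value = min($344,317.2, $411,279) = $344,317.2 (cap does not bind)
Cedarvale County: $344,317.2 × 0.0125 = $4,303.965
City of Ashport: $344,317.2 × 0.00483 = $1,663.052076
Total = $5,967.017076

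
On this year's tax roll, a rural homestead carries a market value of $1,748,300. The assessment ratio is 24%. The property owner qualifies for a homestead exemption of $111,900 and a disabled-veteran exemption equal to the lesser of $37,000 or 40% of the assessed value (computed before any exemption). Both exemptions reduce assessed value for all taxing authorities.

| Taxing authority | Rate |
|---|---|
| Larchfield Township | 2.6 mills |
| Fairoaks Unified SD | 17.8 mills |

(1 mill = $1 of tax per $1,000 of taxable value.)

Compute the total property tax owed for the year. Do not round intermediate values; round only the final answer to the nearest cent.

$5,522.12

Assessed value = $1,748,300 × 0.24 = $419,592
Disabled-veteran exemption = min($37,000, 40% × $419,592) = min($37,000, $167,836.8) = $37,000 (dollar cap binds)
Taxable value = $419,592 − $111,900 − $37,000 = $270,692
Larchfield Township: $270,692 × 0.0026 = $703.7992
Fairoaks Unified SD: $270,692 × 0.0178 = $4,818.3176
Total = $5,522.1168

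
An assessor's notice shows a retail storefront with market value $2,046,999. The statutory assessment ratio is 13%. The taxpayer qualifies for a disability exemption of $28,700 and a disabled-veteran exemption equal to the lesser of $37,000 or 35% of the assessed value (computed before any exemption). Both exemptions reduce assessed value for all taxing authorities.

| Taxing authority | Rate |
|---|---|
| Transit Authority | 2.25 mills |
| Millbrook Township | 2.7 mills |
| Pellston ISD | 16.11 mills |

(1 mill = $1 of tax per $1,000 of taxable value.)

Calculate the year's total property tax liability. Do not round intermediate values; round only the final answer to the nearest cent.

Assessed value = $2,046,999 × 0.13 = $266,109.87
Disabled-veteran exemption = min($37,000, 35% × $266,109.87) = min($37,000, $93,138.4545) = $37,000 (dollar cap binds)
Taxable value = $266,109.87 − $28,700 − $37,000 = $200,409.87
Transit Authority: $200,409.87 × 0.00225 = $450.9222075
Millbrook Township: $200,409.87 × 0.0027 = $541.106649
Pellston ISD: $200,409.87 × 0.01611 = $3,228.6030057
Total = $4,220.6318622

$4,220.63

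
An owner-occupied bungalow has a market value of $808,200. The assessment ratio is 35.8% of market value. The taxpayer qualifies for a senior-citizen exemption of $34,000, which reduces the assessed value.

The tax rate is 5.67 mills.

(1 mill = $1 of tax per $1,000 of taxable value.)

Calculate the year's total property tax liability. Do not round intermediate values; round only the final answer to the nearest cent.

Assessed value = $808,200 × 0.358 = $289,335.6
Taxable value = $289,335.6 − $34,000 = $255,335.6
Tax = $255,335.6 × 0.00567 = $1,447.752852

$1,447.75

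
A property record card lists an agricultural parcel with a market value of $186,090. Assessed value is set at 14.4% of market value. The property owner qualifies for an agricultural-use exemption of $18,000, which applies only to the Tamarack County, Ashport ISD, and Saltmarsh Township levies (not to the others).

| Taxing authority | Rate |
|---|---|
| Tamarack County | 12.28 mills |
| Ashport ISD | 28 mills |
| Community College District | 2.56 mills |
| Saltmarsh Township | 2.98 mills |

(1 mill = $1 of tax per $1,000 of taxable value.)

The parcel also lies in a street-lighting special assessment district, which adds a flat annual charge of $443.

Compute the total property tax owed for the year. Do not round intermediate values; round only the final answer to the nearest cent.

Assessed value = $186,090 × 0.144 = $26,796.96
Tamarack County: ($26,796.96 − $18,000) × 0.01228 = $8,796.96 × 0.01228 = $108.0266688
Ashport ISD: ($26,796.96 − $18,000) × 0.028 = $8,796.96 × 0.028 = $246.31488
Community College District: $26,796.96 × 0.00256 = $68.6002176
Saltmarsh Township: ($26,796.96 − $18,000) × 0.00298 = $8,796.96 × 0.00298 = $26.2149408
Levies subtotal = $449.1567072
Total = $449.1567072 + $443 = $892.1567072

$892.16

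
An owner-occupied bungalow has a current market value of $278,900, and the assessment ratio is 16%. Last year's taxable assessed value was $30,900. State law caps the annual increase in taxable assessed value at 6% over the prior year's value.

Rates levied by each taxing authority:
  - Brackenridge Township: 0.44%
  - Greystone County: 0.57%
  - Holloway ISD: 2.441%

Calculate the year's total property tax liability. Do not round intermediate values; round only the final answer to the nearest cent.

$1,130.34

Uncapped assessed value = $278,900 × 0.16 = $44,624
Cap limit = $30,900 × 1.06 = $32,754
Taxable assessed value = min($44,624, $32,754) = $32,754 (cap binds)
Brackenridge Township: $32,754 × 0.0044 = $144.1176
Greystone County: $32,754 × 0.0057 = $186.6978
Holloway ISD: $32,754 × 0.02441 = $799.52514
Total = $1,130.34054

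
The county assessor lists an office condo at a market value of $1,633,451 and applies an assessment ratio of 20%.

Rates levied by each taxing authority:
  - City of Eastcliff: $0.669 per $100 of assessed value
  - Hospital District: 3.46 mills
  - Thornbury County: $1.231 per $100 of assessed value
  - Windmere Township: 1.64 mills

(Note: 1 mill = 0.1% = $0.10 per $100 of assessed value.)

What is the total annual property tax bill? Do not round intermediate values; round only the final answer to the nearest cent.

Assessed value = $1,633,451 × 0.2 = $326,690.2
City of Eastcliff: $326,690.2 × 0.00669 = $2,185.557438
Hospital District: $326,690.2 × 0.00346 = $1,130.348092
Thornbury County: $326,690.2 × 0.01231 = $4,021.556362
Windmere Township: $326,690.2 × 0.00164 = $535.771928
Total = $7,873.23382

$7,873.23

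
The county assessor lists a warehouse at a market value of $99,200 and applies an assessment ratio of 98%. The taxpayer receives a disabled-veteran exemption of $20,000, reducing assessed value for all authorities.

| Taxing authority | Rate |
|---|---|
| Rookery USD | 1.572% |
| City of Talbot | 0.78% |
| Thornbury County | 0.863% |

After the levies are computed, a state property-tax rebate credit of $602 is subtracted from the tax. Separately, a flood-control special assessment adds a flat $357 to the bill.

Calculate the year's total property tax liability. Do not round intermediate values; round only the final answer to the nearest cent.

$2,237.49

Assessed value = $99,200 × 0.98 = $97,216
Taxable value = $97,216 − $20,000 = $77,216
Rookery USD: $77,216 × 0.01572 = $1,213.83552
City of Talbot: $77,216 × 0.0078 = $602.2848
Thornbury County: $77,216 × 0.00863 = $666.37408
Levies subtotal = $2,482.4944
After credit = $2,482.4944 − $602 = $1,880.4944
Total = $1,880.4944 + $357 = $2,237.4944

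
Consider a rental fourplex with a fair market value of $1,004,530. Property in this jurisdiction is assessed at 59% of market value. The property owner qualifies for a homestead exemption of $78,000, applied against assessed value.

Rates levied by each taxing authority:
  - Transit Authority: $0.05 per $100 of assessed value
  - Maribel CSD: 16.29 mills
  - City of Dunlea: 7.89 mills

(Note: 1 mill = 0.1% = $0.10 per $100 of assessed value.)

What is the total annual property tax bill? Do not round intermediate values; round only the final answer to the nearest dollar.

$12,702

Assessed value = $1,004,530 × 0.59 = $592,672.7
Taxable value = $592,672.7 − $78,000 = $514,672.7
Transit Authority: $514,672.7 × 0.0005 = $257.33635
Maribel CSD: $514,672.7 × 0.01629 = $8,384.018283
City of Dunlea: $514,672.7 × 0.00789 = $4,060.767603
Total = $12,702.122236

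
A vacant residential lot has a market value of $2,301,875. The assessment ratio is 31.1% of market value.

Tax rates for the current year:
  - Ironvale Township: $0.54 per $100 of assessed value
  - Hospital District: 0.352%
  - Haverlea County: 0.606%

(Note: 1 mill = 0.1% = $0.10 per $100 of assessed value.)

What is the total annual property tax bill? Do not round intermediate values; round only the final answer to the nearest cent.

$10,723.93

Assessed value = $2,301,875 × 0.311 = $715,883.125
Ironvale Township: $715,883.125 × 0.0054 = $3,865.768875
Hospital District: $715,883.125 × 0.00352 = $2,519.9086
Haverlea County: $715,883.125 × 0.00606 = $4,338.2517375
Total = $10,723.9292125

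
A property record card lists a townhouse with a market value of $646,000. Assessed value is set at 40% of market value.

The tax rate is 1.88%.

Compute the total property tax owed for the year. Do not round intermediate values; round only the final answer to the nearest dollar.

Assessed value = $646,000 × 0.4 = $258,400
Tax = $258,400 × 0.0188 = $4,857.92

$4,858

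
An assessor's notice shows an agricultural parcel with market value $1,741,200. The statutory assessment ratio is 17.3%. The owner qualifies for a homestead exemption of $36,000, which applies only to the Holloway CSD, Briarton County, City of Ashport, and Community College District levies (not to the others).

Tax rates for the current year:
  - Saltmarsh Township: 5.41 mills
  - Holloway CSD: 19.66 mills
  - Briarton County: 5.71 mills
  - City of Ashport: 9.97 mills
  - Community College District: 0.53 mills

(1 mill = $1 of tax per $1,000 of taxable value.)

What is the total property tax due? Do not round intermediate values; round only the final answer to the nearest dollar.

Assessed value = $1,741,200 × 0.173 = $301,227.6
Saltmarsh Township: $301,227.6 × 0.00541 = $1,629.641316
Holloway CSD: ($301,227.6 − $36,000) × 0.01966 = $265,227.6 × 0.01966 = $5,214.374616
Briarton County: ($301,227.6 − $36,000) × 0.00571 = $265,227.6 × 0.00571 = $1,514.449596
City of Ashport: ($301,227.6 − $36,000) × 0.00997 = $265,227.6 × 0.00997 = $2,644.319172
Community College District: ($301,227.6 − $36,000) × 0.00053 = $265,227.6 × 0.00053 = $140.570628
Total = $11,143.355328

$11,143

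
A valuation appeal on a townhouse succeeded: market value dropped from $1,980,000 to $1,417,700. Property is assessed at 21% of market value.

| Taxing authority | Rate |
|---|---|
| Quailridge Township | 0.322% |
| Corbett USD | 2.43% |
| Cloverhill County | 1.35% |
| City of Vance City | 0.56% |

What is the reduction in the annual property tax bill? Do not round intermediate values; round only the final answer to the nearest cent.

$5,505.03

Old assessed value = $1,980,000 × 0.21 = $415,800
New assessed value = $1,417,700 × 0.21 = $297,717
Combined rate = 0.00322 + 0.0243 + 0.0135 + 0.0056 = 0.04662
Old tax = $415,800 × 0.04662 = $19,384.596
New tax = $297,717 × 0.04662 = $13,879.56654
Reduction = $19,384.596 − $13,879.56654 = $5,505.02946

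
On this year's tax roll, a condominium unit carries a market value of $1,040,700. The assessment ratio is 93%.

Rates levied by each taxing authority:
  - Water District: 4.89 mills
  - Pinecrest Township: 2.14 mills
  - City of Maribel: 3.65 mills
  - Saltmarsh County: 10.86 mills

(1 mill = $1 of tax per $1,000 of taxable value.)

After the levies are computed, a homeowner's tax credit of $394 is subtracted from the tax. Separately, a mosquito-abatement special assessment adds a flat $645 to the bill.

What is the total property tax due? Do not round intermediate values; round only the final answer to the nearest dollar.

$21,099

Assessed value = $1,040,700 × 0.93 = $967,851
Water District: $967,851 × 0.00489 = $4,732.79139
Pinecrest Township: $967,851 × 0.00214 = $2,071.20114
City of Maribel: $967,851 × 0.00365 = $3,532.65615
Saltmarsh County: $967,851 × 0.01086 = $10,510.86186
Levies subtotal = $20,847.51054
After credit = $20,847.51054 − $394 = $20,453.51054
Total = $20,453.51054 + $645 = $21,098.51054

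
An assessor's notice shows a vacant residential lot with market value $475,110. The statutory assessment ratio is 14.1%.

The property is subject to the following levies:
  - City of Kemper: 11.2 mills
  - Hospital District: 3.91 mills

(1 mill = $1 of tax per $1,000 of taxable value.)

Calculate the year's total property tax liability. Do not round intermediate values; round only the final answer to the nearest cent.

$1,012.23

Assessed value = $475,110 × 0.141 = $66,990.51
City of Kemper: $66,990.51 × 0.0112 = $750.293712
Hospital District: $66,990.51 × 0.00391 = $261.9328941
Total = $750.293712 + $261.9328941 = $1,012.2266061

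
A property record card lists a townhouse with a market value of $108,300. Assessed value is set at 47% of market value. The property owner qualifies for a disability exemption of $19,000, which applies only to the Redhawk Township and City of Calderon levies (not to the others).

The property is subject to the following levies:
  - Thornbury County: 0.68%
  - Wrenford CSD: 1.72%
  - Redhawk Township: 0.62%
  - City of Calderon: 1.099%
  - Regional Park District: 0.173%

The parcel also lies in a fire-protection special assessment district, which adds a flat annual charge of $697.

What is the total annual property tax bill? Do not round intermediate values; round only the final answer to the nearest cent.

$2,555.06

Assessed value = $108,300 × 0.47 = $50,901
Thornbury County: $50,901 × 0.0068 = $346.1268
Wrenford CSD: $50,901 × 0.0172 = $875.4972
Redhawk Township: ($50,901 − $19,000) × 0.0062 = $31,901 × 0.0062 = $197.7862
City of Calderon: ($50,901 − $19,000) × 0.01099 = $31,901 × 0.01099 = $350.59199
Regional Park District: $50,901 × 0.00173 = $88.05873
Levies subtotal = $1,858.06092
Total = $1,858.06092 + $697 = $2,555.06092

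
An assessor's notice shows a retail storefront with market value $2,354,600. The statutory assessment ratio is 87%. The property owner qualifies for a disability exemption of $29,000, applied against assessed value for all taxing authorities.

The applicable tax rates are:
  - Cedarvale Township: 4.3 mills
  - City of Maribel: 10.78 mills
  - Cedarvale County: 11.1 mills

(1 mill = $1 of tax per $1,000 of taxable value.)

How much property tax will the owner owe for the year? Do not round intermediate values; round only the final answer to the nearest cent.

Assessed value = $2,354,600 × 0.87 = $2,048,502
Taxable value = $2,048,502 − $29,000 = $2,019,502
Cedarvale Township: $2,019,502 × 0.0043 = $8,683.8586
City of Maribel: $2,019,502 × 0.01078 = $21,770.23156
Cedarvale County: $2,019,502 × 0.0111 = $22,416.4722
Total = $8,683.8586 + $21,770.23156 + $22,416.4722 = $52,870.56236

$52,870.56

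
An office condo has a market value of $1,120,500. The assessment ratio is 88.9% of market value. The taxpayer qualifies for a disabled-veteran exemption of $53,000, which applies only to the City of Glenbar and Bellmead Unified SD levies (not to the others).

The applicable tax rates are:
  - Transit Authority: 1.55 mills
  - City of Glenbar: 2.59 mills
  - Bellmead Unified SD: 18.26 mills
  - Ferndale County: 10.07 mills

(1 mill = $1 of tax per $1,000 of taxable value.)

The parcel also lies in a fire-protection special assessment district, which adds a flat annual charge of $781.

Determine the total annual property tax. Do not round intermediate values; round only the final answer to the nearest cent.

$32,020.11

Assessed value = $1,120,500 × 0.889 = $996,124.5
Transit Authority: $996,124.5 × 0.00155 = $1,543.992975
City of Glenbar: ($996,124.5 − $53,000) × 0.00259 = $943,124.5 × 0.00259 = $2,442.692455
Bellmead Unified SD: ($996,124.5 − $53,000) × 0.01826 = $943,124.5 × 0.01826 = $17,221.45337
Ferndale County: $996,124.5 × 0.01007 = $10,030.973715
Levies subtotal = $31,239.112515
Total = $31,239.112515 + $781 = $32,020.112515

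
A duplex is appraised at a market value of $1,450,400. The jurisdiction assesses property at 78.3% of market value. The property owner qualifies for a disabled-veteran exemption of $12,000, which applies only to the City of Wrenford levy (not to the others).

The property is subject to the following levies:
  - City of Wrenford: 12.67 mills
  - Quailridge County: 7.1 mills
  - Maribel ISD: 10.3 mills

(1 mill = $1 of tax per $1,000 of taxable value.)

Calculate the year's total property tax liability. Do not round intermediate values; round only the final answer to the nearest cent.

$33,997.35

Assessed value = $1,450,400 × 0.783 = $1,135,663.2
City of Wrenford: ($1,135,663.2 − $12,000) × 0.01267 = $1,123,663.2 × 0.01267 = $14,236.812744
Quailridge County: $1,135,663.2 × 0.0071 = $8,063.20872
Maribel ISD: $1,135,663.2 × 0.0103 = $11,697.33096
Total = $33,997.352424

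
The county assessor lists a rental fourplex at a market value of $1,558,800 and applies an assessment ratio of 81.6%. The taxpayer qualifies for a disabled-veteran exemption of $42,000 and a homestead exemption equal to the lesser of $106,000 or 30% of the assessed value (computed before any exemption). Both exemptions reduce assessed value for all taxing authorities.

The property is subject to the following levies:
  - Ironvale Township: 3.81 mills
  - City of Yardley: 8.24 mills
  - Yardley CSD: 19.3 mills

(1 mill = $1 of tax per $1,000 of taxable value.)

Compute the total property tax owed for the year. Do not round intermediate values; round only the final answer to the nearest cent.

$35,236.80

Assessed value = $1,558,800 × 0.816 = $1,271,980.8
Homestead exemption = min($106,000, 30% × $1,271,980.8) = min($106,000, $381,594.24) = $106,000 (dollar cap binds)
Taxable value = $1,271,980.8 − $42,000 − $106,000 = $1,123,980.8
Ironvale Township: $1,123,980.8 × 0.00381 = $4,282.366848
City of Yardley: $1,123,980.8 × 0.00824 = $9,261.601792
Yardley CSD: $1,123,980.8 × 0.0193 = $21,692.82944
Total = $35,236.79808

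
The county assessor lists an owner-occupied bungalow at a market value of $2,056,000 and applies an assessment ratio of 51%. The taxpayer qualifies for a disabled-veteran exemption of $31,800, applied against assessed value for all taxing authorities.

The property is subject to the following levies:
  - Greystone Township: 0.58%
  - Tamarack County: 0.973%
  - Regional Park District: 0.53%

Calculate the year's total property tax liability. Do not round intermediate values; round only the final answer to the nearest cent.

Assessed value = $2,056,000 × 0.51 = $1,048,560
Taxable value = $1,048,560 − $31,800 = $1,016,760
Greystone Township: $1,016,760 × 0.0058 = $5,897.208
Tamarack County: $1,016,760 × 0.00973 = $9,893.0748
Regional Park District: $1,016,760 × 0.0053 = $5,388.828
Total = $5,897.208 + $9,893.0748 + $5,388.828 = $21,179.1108

$21,179.11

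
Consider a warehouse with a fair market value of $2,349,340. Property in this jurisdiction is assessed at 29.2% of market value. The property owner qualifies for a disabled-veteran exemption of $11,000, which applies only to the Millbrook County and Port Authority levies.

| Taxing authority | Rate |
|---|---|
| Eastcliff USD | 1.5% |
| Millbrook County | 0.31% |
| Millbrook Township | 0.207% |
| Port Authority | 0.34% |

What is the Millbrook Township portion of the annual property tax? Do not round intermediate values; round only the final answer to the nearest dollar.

Assessed value = $2,349,340 × 0.292 = $686,007.28
Millbrook Township taxable value = $686,007.28 (exemption does not apply)
Millbrook Township levy = $686,007.28 × 0.00207 = $1,420.0350696

$1,420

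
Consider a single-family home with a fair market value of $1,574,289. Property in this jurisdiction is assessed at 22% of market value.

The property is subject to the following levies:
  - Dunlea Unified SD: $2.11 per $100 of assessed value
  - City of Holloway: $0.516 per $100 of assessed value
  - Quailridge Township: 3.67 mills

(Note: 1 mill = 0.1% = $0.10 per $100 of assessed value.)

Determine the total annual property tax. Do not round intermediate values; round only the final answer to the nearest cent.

$10,366.06

Assessed value = $1,574,289 × 0.22 = $346,343.58
Dunlea Unified SD: $346,343.58 × 0.0211 = $7,307.849538
City of Holloway: $346,343.58 × 0.00516 = $1,787.1328728
Quailridge Township: $346,343.58 × 0.00367 = $1,271.0809386
Total = $10,366.0633494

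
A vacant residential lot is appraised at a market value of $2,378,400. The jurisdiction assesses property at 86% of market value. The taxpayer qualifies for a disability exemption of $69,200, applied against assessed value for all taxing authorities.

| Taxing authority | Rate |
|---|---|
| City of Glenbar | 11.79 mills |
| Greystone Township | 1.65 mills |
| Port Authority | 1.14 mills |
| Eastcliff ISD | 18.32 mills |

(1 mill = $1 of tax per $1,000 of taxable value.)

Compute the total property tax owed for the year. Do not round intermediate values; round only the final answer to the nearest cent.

$65,017.77

Assessed value = $2,378,400 × 0.86 = $2,045,424
Taxable value = $2,045,424 − $69,200 = $1,976,224
City of Glenbar: $1,976,224 × 0.01179 = $23,299.68096
Greystone Township: $1,976,224 × 0.00165 = $3,260.7696
Port Authority: $1,976,224 × 0.00114 = $2,252.89536
Eastcliff ISD: $1,976,224 × 0.01832 = $36,204.42368
Total = $23,299.68096 + $3,260.7696 + $2,252.89536 + $36,204.42368 = $65,017.7696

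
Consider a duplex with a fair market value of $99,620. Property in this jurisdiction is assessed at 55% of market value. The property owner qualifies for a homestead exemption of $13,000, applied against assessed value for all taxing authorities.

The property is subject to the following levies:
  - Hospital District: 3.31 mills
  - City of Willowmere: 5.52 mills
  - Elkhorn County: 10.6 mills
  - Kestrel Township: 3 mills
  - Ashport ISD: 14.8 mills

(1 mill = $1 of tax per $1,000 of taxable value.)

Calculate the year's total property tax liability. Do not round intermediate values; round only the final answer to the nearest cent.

$1,555.88

Assessed value = $99,620 × 0.55 = $54,791
Taxable value = $54,791 − $13,000 = $41,791
Hospital District: $41,791 × 0.00331 = $138.32821
City of Willowmere: $41,791 × 0.00552 = $230.68632
Elkhorn County: $41,791 × 0.0106 = $442.9846
Kestrel Township: $41,791 × 0.003 = $125.373
Ashport ISD: $41,791 × 0.0148 = $618.5068
Total = $138.32821 + $230.68632 + $442.9846 + $125.373 + $618.5068 = $1,555.87893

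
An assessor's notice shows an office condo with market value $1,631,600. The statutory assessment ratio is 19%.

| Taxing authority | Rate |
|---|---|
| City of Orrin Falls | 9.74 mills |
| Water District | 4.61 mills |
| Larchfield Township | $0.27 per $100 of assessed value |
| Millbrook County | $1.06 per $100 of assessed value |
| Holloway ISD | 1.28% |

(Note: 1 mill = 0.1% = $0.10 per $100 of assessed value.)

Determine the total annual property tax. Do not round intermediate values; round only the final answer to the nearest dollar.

$12,540

Assessed value = $1,631,600 × 0.19 = $310,004
City of Orrin Falls: $310,004 × 0.00974 = $3,019.43896
Water District: $310,004 × 0.00461 = $1,429.11844
Larchfield Township: $310,004 × 0.0027 = $837.0108
Millbrook County: $310,004 × 0.0106 = $3,286.0424
Holloway ISD: $310,004 × 0.0128 = $3,968.0512
Total = $12,539.6618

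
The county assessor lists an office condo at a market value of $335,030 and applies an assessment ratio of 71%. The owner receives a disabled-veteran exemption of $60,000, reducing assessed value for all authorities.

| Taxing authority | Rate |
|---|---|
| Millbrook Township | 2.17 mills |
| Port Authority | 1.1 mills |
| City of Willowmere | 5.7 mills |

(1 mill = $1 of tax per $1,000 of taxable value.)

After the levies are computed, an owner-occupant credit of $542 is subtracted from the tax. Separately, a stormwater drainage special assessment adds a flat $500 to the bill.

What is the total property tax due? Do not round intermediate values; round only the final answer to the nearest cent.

$1,553.51

Assessed value = $335,030 × 0.71 = $237,871.3
Taxable value = $237,871.3 − $60,000 = $177,871.3
Millbrook Township: $177,871.3 × 0.00217 = $385.980721
Port Authority: $177,871.3 × 0.0011 = $195.65843
City of Willowmere: $177,871.3 × 0.0057 = $1,013.86641
Levies subtotal = $1,595.505561
After credit = $1,595.505561 − $542 = $1,053.505561
Total = $1,053.505561 + $500 = $1,553.505561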